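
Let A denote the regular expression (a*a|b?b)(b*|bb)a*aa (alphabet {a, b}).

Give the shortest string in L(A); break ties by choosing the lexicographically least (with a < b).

By inspection of the expression, no string of length less than 3 matches, and aaa is the lexicographically first match of length 3.

aaa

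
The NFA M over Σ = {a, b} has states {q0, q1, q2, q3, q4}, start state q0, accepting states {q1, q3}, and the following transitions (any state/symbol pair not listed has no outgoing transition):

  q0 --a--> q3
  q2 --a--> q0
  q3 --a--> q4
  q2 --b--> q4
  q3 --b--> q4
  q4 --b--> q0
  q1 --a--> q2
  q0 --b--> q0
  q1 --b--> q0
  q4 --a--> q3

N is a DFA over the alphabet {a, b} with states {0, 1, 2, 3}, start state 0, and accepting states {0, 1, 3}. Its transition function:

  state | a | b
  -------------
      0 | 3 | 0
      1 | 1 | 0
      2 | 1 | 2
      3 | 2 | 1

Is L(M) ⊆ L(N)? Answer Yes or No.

Yes

Exploring the product automaton M × N from the start pair (q0, 0), following both machines on each input symbol, reaches 7 state pairs: (q0, 0), (q3, 3), (q4, 2), (q4, 1), (q3, 1), (q0, 2), (q4, 0).
M accepts in {q1, q3} and N accepts in {0, 1, 3}. The reachable pairs whose M-component is accepting are (q3, 3), (q3, 1); in each of them the N-component is accepting too, so the product for L(M) \ L(N) (M-component accepting, N-component rejecting) has no reachable accepting pair and the difference is empty.
Hence every string in L(M) is also in L(N).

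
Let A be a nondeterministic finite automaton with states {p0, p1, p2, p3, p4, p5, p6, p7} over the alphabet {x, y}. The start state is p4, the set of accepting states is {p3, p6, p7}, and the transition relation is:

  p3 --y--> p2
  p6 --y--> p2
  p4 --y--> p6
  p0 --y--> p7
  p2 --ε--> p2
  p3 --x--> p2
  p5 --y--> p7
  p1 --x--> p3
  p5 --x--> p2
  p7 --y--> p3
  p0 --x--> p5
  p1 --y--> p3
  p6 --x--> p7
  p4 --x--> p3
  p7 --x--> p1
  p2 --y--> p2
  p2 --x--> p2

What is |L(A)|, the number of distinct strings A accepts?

The useful subgraph on states {p1, p3, p4, p6, p7} is acyclic, so L(A) is finite; the longest accepting path visits 5 useful states, giving maximum string length 4.
Counting accepting paths from p4 by length: 2 of length 1, 1 of length 2, 1 of length 3, 2 of length 4. Total 6.

6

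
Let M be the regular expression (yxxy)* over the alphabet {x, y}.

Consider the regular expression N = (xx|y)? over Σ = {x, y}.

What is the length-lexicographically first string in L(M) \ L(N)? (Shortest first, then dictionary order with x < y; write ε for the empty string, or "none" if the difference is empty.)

The string yxxy is accepted by M but not by N.
No shorter string lies in the difference, and yxxy is the lexicographically first length-4 string in L(M) \ L(N).

yxxy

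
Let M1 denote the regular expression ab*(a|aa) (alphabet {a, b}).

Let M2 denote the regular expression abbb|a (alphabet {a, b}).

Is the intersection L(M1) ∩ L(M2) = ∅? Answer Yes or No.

Yes

Converting the expression M1 to a DFA (subset construction, then merging equivalent states) gives the minimal DFA with states {r0, r1, r2, r3, r4}, start state r0, accepting states {r3, r4} and transitions r0: a→r1, b→r2; r1: a→r3, b→r1; r2: a→r2, b→r2; r3: a→r4, b→r2; r4: a→r2, b→r2.
Converting the expression M2 to a DFA (subset construction, then merging equivalent states) gives the minimal DFA with states {t0, t1, t2, t3, t4, t5}, start state t0, accepting states {t1, t5} and transitions t0: a→t1, b→t2; t1: a→t2, b→t3; t2: a→t2, b→t2; t3: a→t2, b→t4; t4: a→t2, b→t5; t5: a→t2, b→t2.
Exploring the product automaton M1 × M2 from the start pair (r0, t0), following both machines on each input symbol, reaches 9 state pairs: (r0, t0), (r1, t1), (r2, t2), (r3, t2), (r1, t3), (r4, t2), (r1, t4), (r1, t5), (r1, t2).
M1 accepts in {r3, r4} and M2 accepts in {t1, t5}; no reachable pair has both components accepting, so no string drives both machines to acceptance simultaneously and L(M1) ∩ L(M2) = ∅.
So no string is accepted by both, and the intersection is empty.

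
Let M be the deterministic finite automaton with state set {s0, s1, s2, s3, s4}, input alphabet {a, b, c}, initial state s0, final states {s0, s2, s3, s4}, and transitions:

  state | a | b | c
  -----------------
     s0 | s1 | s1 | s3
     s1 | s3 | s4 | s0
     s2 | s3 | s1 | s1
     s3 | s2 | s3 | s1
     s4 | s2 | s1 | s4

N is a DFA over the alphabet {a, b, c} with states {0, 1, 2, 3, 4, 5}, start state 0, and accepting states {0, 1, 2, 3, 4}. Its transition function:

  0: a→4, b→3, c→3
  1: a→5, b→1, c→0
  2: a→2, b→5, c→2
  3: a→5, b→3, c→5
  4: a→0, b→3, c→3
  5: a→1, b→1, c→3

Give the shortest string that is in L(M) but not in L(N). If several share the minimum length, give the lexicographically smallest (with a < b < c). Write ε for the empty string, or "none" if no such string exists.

The string ba is accepted by M but not by N.
No shorter string lies in the difference, and ba is the lexicographically first length-2 string in L(M) \ L(N).

ba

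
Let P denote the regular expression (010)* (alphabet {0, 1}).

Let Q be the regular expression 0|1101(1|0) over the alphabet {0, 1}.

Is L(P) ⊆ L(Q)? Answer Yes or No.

The empty string ε is in L(P) but not in L(Q).
So L(P) ⊄ L(Q).

No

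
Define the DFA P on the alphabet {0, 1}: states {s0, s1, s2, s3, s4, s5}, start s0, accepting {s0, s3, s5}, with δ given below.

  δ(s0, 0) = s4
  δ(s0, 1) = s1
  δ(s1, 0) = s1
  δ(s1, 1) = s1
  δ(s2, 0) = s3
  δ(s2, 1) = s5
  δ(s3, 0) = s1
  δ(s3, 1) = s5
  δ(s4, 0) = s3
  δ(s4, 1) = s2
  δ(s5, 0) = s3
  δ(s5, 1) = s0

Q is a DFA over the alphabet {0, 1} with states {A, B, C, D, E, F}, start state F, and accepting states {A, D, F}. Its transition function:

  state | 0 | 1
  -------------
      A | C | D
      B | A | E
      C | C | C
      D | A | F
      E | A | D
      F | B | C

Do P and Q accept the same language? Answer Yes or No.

Yes

Exploring the product automaton P × Q from the start pair (s0, F), following both machines on each input symbol, reaches 6 state pairs: (s0, F), (s4, B), (s1, C), (s3, A), (s2, E), (s5, D).
P accepts in {s0, s3, s5} and Q accepts in {A, D, F}. In every reachable pair the two components are either both accepting — (s0, F), (s3, A), (s5, D) — or both non-accepting, so no string is accepted by exactly one of the machines: L(P) \ L(Q) and L(Q) \ L(P) are both empty.
Hence every string is accepted by P iff it is accepted by Q, and the two languages coincide.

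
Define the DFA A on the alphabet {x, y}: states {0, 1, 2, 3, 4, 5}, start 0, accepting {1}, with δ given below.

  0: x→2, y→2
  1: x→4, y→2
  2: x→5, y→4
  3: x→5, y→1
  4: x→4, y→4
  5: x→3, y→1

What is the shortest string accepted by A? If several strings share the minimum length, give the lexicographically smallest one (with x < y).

A breadth-first search from 0 reaches an accepting state first via the path 0 → 2 → 5 → 1 on input xxy.
No string of length < 3 is accepted (BFS exhausts all shorter strings without reaching an accepting state), and xxy is the lexicographically least accepting string of length 3.

xxy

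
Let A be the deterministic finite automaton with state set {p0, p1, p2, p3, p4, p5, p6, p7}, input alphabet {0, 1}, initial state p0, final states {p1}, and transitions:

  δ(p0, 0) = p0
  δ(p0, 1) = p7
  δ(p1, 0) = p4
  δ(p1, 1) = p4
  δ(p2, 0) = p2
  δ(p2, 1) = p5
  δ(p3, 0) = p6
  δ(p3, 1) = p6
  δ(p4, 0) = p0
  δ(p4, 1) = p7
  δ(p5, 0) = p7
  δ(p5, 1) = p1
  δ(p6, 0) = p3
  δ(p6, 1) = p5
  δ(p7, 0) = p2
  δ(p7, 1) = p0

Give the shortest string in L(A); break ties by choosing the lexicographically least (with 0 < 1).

1011

A breadth-first search from p0 reaches an accepting state first via the path p0 → p7 → p2 → p5 → p1 on input 1011.
No string of length < 4 is accepted (BFS exhausts all shorter strings without reaching an accepting state), and 1011 is the lexicographically least accepting string of length 4.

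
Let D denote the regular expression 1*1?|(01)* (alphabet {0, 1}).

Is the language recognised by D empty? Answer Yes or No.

The empty string ε matches the expression, so it belongs to L(D).
Since L(D) contains at least one string, it is not empty.

No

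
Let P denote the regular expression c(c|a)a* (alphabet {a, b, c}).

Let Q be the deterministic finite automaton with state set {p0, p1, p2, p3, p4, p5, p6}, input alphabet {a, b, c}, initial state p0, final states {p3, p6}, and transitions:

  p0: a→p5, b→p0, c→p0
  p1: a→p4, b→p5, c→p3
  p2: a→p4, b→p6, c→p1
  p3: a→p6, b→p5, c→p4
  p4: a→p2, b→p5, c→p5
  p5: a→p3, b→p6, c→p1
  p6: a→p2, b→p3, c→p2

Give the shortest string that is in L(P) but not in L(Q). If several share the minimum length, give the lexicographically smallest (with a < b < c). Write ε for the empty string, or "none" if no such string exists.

ca

The string ca is accepted by P but not by Q.
No shorter string lies in the difference, and ca is the lexicographically first length-2 string in L(P) \ L(Q).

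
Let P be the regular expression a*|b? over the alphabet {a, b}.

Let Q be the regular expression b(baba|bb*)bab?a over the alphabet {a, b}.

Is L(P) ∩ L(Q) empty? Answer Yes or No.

Converting the expression P to a DFA (subset construction, then merging equivalent states) gives the minimal DFA with states {p0, p1, p2, p3}, start state p0, accepting states {p0, p1, p2} and transitions p0: a→p1, b→p2; p1: a→p1, b→p3; p2: a→p3, b→p3; p3: a→p3, b→p3.
Converting the expression Q to a DFA (subset construction, then merging equivalent states) gives the minimal DFA with states {q0, q1, q2, q3, q4, q5, q6, q7, q8, q9, q10, q11}, start state q0, accepting states {q9} and transitions q0: a→q1, b→q2; q1: a→q1, b→q1; q2: a→q1, b→q3; q3: a→q4, b→q5; q4: a→q1, b→q6; q5: a→q7, b→q5; q6: a→q8, b→q1; q7: a→q9, b→q10; q8: a→q1, b→q11; q9: a→q1, b→q1; q10: a→q9, b→q1; q11: a→q7, b→q1.
Exploring the product automaton P × Q from the start pair (p0, q0), following both machines on each input symbol, reaches 13 state pairs: (p0, q0), (p1, q1), (p2, q2), (p3, q1), (p3, q3), (p3, q4), (p3, q5), (p3, q6), (p3, q7), (p3, q8), (p3, q9), (p3, q10), (p3, q11).
P accepts in {p0, p1, p2} and Q accepts in {q9}; no reachable pair has both components accepting, so no string drives both machines to acceptance simultaneously and L(P) ∩ L(Q) = ∅.
So no string is accepted by both, and the intersection is empty.

Yes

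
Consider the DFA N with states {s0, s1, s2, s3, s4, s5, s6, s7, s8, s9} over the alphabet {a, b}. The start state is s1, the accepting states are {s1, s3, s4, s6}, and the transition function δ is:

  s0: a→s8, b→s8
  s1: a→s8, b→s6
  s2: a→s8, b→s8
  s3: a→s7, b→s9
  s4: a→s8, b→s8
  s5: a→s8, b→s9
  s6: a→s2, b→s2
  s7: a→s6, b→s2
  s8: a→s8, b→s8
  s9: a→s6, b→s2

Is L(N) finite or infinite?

The useful states (reachable from s1 and able to reach an accepting state) are {s1, s6}.
Restricted to these states the transition graph has no cycle, so every accepting path has bounded length and L is finite.

finite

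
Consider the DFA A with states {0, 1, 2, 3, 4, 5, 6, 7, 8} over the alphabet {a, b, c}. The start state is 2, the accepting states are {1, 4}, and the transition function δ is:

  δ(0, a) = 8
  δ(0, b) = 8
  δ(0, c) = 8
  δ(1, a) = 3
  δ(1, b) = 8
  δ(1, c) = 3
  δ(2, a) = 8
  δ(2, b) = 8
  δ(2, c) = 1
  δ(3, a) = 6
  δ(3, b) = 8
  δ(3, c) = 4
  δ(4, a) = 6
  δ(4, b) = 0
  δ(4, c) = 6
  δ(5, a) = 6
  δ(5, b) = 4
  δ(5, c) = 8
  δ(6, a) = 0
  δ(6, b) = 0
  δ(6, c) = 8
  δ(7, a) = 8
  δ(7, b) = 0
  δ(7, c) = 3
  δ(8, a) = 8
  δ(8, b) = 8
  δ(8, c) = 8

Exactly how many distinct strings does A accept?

3

The useful subgraph on states {1, 2, 3, 4} is acyclic, so L(A) is finite; the longest accepting path visits 4 useful states, giving maximum string length 3.
Counting accepting paths from 2 by length: 1 of length 1, 2 of length 3. Total 3.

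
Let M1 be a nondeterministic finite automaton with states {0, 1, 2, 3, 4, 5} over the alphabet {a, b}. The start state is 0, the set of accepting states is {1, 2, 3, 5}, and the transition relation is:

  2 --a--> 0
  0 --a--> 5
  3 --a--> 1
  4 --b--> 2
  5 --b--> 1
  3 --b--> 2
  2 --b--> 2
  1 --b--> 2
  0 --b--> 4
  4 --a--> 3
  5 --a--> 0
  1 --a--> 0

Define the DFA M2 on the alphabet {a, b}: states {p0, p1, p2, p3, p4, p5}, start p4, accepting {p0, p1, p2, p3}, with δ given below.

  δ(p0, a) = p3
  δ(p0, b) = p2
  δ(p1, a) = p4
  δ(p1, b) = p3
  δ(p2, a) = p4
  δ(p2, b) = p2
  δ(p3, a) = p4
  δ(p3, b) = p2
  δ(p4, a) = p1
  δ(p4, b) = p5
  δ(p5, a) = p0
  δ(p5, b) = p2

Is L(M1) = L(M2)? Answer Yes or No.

Exploring the product automaton M1 × M2 from the start pair (0, p4), following both machines on each input symbol, reaches 6 state pairs: (0, p4), (5, p1), (4, p5), (1, p3), (3, p0), (2, p2).
M1 accepts in {1, 2, 3, 5} and M2 accepts in {p0, p1, p2, p3}. In every reachable pair the two components are either both accepting — (5, p1), (1, p3), (3, p0), (2, p2) — or both non-accepting, so no string is accepted by exactly one of the machines: L(M1) \ L(M2) and L(M2) \ L(M1) are both empty.
Hence every string is accepted by M1 iff it is accepted by M2, and the two languages coincide.

Yes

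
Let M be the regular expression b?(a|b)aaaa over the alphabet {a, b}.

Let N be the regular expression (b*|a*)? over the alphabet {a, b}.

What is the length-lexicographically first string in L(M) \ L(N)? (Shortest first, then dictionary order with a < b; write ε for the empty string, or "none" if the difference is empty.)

The string baaaa is accepted by M but not by N.
No shorter string lies in the difference, and baaaa is the lexicographically first length-5 string in L(M) \ L(N).

baaaa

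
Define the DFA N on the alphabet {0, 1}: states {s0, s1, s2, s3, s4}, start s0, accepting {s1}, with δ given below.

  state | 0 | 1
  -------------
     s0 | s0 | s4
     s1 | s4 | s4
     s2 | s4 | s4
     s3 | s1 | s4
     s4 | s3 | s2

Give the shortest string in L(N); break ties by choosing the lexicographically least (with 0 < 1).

A breadth-first search from s0 reaches an accepting state first via the path s0 → s4 → s3 → s1 on input 100.
No string of length < 3 is accepted (BFS exhausts all shorter strings without reaching an accepting state), and 100 is the lexicographically least accepting string of length 3.

100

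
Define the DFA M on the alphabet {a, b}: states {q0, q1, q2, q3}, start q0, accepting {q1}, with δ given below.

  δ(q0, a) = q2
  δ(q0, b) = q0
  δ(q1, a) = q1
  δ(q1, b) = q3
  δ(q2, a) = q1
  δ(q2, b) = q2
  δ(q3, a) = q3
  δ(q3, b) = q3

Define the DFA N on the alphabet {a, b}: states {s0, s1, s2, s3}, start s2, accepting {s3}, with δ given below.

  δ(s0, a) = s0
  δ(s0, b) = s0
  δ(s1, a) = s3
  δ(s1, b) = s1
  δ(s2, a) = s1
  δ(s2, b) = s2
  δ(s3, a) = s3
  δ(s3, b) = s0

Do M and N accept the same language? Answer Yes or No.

Exploring the product automaton M × N from the start pair (q0, s2), following both machines on each input symbol, reaches 4 state pairs: (q0, s2), (q2, s1), (q1, s3), (q3, s0).
M accepts in {q1} and N accepts in {s3}. In every reachable pair the two components are either both accepting — (q1, s3) — or both non-accepting, so no string is accepted by exactly one of the machines: L(M) \ L(N) and L(N) \ L(M) are both empty.
Hence every string is accepted by M iff it is accepted by N, and the two languages coincide.

Yes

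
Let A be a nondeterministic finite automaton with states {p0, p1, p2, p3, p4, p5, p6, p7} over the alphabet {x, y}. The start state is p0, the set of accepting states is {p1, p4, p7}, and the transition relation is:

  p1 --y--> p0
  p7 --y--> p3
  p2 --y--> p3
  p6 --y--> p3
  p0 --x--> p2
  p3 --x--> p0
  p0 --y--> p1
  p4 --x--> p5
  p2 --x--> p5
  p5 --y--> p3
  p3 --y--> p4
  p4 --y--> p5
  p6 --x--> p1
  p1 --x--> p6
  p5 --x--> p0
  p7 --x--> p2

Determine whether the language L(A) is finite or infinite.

infinite

State p0 is reachable from the start and can reach an accepting state, and it lies on the cycle p0 → p1 → p0.
Traversing that cycle any number of times yields accepted strings of unbounded length, so the language is infinite.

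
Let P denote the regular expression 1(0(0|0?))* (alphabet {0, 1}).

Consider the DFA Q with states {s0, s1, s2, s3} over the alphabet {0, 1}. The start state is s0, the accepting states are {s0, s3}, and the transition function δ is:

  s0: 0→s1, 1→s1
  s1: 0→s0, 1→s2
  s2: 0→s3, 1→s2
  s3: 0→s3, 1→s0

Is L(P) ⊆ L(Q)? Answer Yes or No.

No

The string 1 is in L(P) but not in L(Q).
So L(P) ⊄ L(Q).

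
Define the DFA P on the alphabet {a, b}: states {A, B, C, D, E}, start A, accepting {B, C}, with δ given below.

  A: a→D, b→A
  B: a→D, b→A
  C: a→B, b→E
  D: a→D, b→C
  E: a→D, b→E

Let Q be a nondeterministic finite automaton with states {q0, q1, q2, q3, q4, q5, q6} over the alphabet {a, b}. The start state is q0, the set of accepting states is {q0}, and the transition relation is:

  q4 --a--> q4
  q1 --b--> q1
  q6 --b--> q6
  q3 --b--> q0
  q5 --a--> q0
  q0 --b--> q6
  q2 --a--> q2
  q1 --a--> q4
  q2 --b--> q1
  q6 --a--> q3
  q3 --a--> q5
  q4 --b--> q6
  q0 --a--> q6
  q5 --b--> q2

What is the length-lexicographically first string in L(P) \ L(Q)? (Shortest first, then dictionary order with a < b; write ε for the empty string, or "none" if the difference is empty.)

The string ab is accepted by P but not by Q.
No shorter string lies in the difference, and ab is the lexicographically first length-2 string in L(P) \ L(Q).

ab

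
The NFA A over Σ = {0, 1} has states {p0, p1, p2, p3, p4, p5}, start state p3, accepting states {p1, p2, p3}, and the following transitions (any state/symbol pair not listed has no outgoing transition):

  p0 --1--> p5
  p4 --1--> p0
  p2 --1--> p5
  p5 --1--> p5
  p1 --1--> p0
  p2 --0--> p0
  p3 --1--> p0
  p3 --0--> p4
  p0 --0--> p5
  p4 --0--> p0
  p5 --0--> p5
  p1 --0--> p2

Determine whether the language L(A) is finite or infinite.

finite

The useful states (reachable from p3 and able to reach an accepting state) are {p3}.
Restricted to these states the transition graph has no cycle, so every accepting path has bounded length and L is finite.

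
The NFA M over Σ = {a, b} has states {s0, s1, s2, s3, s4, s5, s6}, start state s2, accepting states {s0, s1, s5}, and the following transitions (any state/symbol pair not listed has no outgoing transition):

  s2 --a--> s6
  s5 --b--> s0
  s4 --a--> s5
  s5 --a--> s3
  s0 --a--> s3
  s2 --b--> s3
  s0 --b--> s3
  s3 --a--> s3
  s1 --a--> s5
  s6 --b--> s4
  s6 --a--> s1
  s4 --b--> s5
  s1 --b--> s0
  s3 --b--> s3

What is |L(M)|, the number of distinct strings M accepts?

The useful subgraph on states {s0, s1, s2, s4, s5, s6} is acyclic, so L(M) is finite; the longest accepting path visits 5 useful states, giving maximum string length 4.
Counting accepting paths from s2 by length: 1 of length 2, 4 of length 3, 3 of length 4. Total 8.

8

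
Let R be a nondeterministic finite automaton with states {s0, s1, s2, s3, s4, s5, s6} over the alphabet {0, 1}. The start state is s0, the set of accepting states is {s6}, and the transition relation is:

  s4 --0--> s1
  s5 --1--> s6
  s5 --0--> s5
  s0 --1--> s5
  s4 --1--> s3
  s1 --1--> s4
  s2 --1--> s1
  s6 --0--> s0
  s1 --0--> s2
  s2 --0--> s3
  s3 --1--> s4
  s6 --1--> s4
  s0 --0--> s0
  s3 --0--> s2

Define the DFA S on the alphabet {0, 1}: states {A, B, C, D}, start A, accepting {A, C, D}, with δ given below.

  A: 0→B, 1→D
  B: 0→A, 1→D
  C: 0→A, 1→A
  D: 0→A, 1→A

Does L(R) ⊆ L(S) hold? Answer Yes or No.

Exploring the product automaton R × S from the start pair (s0, A), following both machines on each input symbol, reaches 17 state pairs: (s0, A), (s0, B), (s5, D), (s5, A), (s6, A), (s5, B), (s6, D), (s4, D), (s4, A), (s1, A), (s3, A), (s1, B), (s3, D), (s2, B), (s2, A), (s1, D), (s3, B).
R accepts in {s6} and S accepts in {A, C, D}. The reachable pairs whose R-component is accepting are (s6, A), (s6, D); in each of them the S-component is accepting too, so the product for L(R) \ L(S) (R-component accepting, S-component rejecting) has no reachable accepting pair and the difference is empty.
Hence every string in L(R) is also in L(S).

Yes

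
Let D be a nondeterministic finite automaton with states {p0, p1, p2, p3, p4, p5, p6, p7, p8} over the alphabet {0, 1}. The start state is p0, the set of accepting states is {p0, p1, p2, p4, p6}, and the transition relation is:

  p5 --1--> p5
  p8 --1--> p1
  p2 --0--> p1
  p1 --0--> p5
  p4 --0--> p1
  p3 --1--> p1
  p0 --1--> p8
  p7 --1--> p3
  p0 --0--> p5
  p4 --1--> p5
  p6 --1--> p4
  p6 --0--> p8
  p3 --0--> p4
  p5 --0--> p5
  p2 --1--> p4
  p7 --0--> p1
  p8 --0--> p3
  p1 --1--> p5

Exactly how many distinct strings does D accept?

The useful subgraph on states {p0, p1, p3, p4, p8} is acyclic, so L(D) is finite; the longest accepting path visits 5 useful states, giving maximum string length 4.
Counting accepting paths from p0 by length: 1 of length 0, 1 of length 2, 2 of length 3, 1 of length 4. Total 5.

5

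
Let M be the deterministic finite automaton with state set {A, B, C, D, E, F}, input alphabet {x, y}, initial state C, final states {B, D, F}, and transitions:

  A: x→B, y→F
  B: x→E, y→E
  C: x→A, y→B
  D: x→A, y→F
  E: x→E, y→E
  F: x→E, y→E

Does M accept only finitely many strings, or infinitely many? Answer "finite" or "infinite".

finite

The useful states (reachable from C and able to reach an accepting state) are {A, B, C, F}.
Restricted to these states the transition graph has no cycle, so every accepting path has bounded length and L is finite.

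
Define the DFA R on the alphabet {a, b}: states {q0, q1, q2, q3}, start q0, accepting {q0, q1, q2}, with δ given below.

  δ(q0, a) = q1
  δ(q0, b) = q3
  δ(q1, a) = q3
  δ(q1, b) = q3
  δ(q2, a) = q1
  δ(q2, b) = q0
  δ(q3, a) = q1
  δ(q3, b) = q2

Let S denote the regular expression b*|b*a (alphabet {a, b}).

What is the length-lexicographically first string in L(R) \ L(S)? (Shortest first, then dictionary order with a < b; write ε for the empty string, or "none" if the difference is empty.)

aaa

The string aaa is accepted by R but not by S.
No shorter string lies in the difference, and aaa is the lexicographically first length-3 string in L(R) \ L(S).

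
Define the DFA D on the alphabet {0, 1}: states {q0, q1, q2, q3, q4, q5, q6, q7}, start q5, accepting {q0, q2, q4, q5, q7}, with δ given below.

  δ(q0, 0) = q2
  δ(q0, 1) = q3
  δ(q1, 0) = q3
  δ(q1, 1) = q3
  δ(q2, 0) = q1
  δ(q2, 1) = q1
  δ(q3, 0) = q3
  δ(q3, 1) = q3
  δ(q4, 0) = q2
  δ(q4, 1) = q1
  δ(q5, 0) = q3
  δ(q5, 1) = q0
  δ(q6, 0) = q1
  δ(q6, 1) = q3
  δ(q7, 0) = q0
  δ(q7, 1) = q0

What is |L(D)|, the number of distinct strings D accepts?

3

The useful subgraph on states {q0, q2, q5} is acyclic, so L(D) is finite; the longest accepting path visits 3 useful states, giving maximum string length 2.
Counting accepting paths from q5 by length: 1 of length 0, 1 of length 1, 1 of length 2. Total 3.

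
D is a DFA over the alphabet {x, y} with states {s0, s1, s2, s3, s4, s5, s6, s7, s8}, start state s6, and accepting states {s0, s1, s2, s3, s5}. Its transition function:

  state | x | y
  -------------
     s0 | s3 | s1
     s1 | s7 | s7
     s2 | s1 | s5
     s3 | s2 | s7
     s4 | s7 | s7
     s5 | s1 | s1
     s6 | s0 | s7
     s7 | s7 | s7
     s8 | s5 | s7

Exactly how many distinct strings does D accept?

8

The useful subgraph on states {s0, s1, s2, s3, s5, s6} is acyclic, so L(D) is finite; the longest accepting path visits 6 useful states, giving maximum string length 5.
Counting accepting paths from s6 by length: 1 of length 1, 2 of length 2, 1 of length 3, 2 of length 4, 2 of length 5. Total 8.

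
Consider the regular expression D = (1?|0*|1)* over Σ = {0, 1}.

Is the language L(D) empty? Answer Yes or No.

No

The empty string ε matches the expression, so it belongs to L(D).
Since L(D) contains at least one string, it is not empty.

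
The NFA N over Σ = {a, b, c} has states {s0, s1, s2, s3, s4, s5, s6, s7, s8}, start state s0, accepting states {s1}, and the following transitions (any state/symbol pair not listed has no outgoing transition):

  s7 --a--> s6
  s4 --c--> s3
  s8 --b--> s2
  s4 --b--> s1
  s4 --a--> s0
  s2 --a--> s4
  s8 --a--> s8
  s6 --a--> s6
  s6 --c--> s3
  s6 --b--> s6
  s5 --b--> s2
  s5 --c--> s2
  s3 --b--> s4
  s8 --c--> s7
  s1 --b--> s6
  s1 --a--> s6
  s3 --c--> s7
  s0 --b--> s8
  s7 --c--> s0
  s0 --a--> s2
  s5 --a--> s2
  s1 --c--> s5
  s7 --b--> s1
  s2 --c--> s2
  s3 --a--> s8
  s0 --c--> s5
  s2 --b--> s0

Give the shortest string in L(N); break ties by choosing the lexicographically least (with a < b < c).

A breadth-first search from s0 reaches an accepting state first via the path s0 → s2 → s4 → s1 on input aab.
No string of length < 3 is accepted (BFS exhausts all shorter strings without reaching an accepting state), and aab is the lexicographically least accepting string of length 3.

aab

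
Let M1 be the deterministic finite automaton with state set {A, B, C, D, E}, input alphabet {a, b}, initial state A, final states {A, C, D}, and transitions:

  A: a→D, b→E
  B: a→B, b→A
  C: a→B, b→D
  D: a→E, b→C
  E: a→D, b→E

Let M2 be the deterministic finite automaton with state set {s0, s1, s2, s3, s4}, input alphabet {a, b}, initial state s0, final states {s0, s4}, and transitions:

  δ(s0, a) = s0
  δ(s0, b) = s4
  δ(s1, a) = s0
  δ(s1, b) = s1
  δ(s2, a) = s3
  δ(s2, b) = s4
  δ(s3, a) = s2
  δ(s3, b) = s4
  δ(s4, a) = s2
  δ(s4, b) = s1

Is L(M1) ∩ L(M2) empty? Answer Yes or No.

The empty string ε is accepted by both M1 and M2.
Hence L(M1) ∩ L(M2) ≠ ∅.

No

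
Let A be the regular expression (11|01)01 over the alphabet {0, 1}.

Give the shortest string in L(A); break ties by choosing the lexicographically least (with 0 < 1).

By inspection of the expression, no string of length less than 4 matches, and 0101 is the lexicographically first match of length 4.

0101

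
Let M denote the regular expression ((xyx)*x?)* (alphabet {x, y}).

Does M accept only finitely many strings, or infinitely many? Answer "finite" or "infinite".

infinite

The expression contains a Kleene star applied to a subexpression that matches at least one nonempty string, so it matches strings of unbounded length.
Hence L(M) is infinite.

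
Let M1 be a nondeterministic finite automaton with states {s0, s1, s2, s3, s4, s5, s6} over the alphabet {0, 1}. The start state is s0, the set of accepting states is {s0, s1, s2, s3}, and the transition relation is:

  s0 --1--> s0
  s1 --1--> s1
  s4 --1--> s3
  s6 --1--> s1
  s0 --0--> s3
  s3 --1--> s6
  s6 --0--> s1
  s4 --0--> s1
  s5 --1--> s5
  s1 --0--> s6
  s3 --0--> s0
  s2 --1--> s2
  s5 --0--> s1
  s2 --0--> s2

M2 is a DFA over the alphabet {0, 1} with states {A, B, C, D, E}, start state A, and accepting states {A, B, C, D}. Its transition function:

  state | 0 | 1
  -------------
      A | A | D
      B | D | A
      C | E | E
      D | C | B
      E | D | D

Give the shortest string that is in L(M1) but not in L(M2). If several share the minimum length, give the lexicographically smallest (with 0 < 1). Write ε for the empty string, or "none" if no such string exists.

The string 100 is accepted by M1 but not by M2.
No shorter string lies in the difference, and 100 is the lexicographically first length-3 string in L(M1) \ L(M2).

100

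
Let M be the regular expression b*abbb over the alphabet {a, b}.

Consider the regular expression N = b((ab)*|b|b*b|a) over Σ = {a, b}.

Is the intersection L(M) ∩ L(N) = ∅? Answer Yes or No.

Yes

Converting the expression M to a DFA (subset construction, then merging equivalent states) gives the minimal DFA with states {m0, m1, m2, m3, m4, m5}, start state m0, accepting states {m5} and transitions m0: a→m1, b→m0; m1: a→m2, b→m3; m2: a→m2, b→m2; m3: a→m2, b→m4; m4: a→m2, b→m5; m5: a→m2, b→m2.
Converting the expression N to a DFA (subset construction, then merging equivalent states) gives the minimal DFA with states {n0, n1, n2, n3, n4, n5, n6}, start state n0, accepting states {n2, n3, n4, n5} and transitions n0: a→n1, b→n2; n1: a→n1, b→n1; n2: a→n3, b→n4; n3: a→n1, b→n5; n4: a→n1, b→n4; n5: a→n6, b→n1; n6: a→n1, b→n5.
Exploring the product automaton M × N from the start pair (m0, n0), following both machines on each input symbol, reaches 12 state pairs: (m0, n0), (m1, n1), (m0, n2), (m2, n1), (m3, n1), (m1, n3), (m0, n4), (m4, n1), (m3, n5), (m5, n1), (m2, n6), (m2, n5).
M accepts in {m5} and N accepts in {n2, n3, n4, n5}; no reachable pair has both components accepting, so no string drives both machines to acceptance simultaneously and L(M) ∩ L(N) = ∅.
So no string is accepted by both, and the intersection is empty.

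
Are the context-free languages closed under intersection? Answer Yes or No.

No

{aⁿbⁿcᵐ : m,n≥0} and {aᵐbⁿcⁿ : m,n≥0} are both context-free, but their intersection {aⁿbⁿcⁿ : n≥0} is not (pumping lemma).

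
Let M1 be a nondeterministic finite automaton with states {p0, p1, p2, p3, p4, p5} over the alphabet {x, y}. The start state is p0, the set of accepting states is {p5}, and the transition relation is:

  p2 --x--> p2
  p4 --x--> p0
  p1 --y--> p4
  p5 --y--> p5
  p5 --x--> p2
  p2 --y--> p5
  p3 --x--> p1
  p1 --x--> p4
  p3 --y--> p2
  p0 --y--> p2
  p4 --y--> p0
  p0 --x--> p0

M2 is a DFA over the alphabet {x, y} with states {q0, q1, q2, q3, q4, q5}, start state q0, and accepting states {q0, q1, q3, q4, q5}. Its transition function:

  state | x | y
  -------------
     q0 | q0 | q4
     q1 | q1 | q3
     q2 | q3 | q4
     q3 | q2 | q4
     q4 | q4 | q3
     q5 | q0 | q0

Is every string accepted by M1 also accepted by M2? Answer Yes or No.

Exploring the product automaton M1 × M2 from the start pair (p0, q0), following both machines on each input symbol, reaches 6 state pairs: (p0, q0), (p2, q4), (p5, q3), (p2, q2), (p5, q4), (p2, q3).
M1 accepts in {p5} and M2 accepts in {q0, q1, q3, q4, q5}. The reachable pairs whose M1-component is accepting are (p5, q3), (p5, q4); in each of them the M2-component is accepting too, so the product for L(M1) \ L(M2) (M1-component accepting, M2-component rejecting) has no reachable accepting pair and the difference is empty.
Hence every string in L(M1) is also in L(M2).

Yes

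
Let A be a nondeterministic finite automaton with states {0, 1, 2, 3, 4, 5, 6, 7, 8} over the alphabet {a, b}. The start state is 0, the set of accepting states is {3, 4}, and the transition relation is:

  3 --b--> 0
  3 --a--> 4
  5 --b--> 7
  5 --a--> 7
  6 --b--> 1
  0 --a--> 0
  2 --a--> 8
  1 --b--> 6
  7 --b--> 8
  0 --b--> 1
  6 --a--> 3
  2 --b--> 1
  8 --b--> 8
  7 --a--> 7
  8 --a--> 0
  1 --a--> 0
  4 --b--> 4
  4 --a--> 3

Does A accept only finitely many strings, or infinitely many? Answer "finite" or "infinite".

State 0 is reachable from the start and can reach an accepting state, and it lies on the cycle 0 → 0.
Traversing that cycle any number of times yields accepted strings of unbounded length, so the language is infinite.

infinite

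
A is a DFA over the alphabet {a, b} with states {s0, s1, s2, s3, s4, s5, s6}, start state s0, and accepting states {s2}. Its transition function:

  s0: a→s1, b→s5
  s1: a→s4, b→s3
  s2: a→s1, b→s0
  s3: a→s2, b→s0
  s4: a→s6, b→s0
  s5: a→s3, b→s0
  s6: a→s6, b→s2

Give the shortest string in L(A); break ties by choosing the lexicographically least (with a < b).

aba

A breadth-first search from s0 reaches an accepting state first via the path s0 → s1 → s3 → s2 on input aba.
No string of length < 3 is accepted (BFS exhausts all shorter strings without reaching an accepting state), and aba is the lexicographically least accepting string of length 3.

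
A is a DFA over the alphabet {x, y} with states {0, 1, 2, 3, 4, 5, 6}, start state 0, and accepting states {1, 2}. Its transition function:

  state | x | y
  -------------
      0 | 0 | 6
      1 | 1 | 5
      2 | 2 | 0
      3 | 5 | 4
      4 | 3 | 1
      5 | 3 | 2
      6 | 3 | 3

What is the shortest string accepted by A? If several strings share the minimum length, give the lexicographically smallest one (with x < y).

yxxy

A breadth-first search from 0 reaches an accepting state first via the path 0 → 6 → 3 → 5 → 2 on input yxxy.
No string of length < 4 is accepted (BFS exhausts all shorter strings without reaching an accepting state), and yxxy is the lexicographically least accepting string of length 4.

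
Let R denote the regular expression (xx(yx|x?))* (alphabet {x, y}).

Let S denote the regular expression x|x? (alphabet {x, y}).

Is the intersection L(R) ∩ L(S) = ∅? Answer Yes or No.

No

The empty string ε is accepted by both R and S.
Hence L(R) ∩ L(S) ≠ ∅.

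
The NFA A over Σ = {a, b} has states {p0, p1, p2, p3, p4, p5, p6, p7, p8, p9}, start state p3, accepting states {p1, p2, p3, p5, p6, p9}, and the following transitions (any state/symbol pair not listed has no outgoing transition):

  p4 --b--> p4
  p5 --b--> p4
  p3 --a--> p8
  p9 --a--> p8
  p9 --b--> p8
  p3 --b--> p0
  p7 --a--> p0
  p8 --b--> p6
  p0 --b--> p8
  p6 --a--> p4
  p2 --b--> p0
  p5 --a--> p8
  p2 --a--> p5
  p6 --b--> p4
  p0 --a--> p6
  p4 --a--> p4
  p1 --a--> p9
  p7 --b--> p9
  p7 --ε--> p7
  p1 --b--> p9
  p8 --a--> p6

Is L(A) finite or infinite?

The useful states (reachable from p3 and able to reach an accepting state) are {p0, p3, p6, p8}.
Restricted to these states the transition graph has no cycle, so every accepting path has bounded length and L is finite.

finite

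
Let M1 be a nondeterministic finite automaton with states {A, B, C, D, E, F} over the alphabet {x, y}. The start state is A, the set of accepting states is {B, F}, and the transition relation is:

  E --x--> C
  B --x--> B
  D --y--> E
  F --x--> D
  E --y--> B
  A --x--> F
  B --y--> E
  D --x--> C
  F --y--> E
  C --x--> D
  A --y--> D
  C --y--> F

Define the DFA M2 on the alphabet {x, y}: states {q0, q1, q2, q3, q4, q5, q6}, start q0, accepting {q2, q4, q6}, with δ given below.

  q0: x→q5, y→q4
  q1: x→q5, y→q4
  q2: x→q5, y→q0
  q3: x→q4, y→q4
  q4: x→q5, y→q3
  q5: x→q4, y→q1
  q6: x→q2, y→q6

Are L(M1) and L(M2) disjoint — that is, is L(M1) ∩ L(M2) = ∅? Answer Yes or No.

The string xyy is accepted by both M1 and M2.
Hence L(M1) ∩ L(M2) ≠ ∅.

No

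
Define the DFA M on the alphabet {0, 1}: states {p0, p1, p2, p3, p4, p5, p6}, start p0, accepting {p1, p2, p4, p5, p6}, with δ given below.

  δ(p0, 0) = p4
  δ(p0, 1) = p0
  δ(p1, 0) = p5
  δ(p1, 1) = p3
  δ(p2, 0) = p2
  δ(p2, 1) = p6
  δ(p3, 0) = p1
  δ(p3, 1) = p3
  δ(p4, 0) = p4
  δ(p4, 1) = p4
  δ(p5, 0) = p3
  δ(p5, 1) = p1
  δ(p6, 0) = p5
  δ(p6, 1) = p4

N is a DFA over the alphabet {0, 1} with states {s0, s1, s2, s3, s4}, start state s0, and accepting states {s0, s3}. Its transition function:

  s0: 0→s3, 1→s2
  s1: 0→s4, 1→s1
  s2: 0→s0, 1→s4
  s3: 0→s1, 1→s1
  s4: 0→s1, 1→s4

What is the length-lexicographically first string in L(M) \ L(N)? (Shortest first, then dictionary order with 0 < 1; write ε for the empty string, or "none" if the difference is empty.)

The string 00 is accepted by M but not by N.
No shorter string lies in the difference, and 00 is the lexicographically first length-2 string in L(M) \ L(N).

00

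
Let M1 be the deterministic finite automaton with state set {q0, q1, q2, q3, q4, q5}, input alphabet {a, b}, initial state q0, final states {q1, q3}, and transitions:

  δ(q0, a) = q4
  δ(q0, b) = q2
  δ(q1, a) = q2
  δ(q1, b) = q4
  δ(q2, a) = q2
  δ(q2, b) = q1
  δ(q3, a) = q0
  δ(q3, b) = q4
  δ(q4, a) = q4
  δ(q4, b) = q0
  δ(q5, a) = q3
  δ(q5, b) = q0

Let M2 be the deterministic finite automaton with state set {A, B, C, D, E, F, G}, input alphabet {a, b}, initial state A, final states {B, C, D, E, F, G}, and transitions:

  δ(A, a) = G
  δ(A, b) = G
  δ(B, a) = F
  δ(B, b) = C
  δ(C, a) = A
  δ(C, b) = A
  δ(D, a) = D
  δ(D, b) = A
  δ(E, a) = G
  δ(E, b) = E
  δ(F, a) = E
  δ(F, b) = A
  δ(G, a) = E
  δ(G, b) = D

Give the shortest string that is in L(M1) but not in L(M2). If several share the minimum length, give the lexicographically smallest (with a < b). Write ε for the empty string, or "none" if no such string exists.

The string bbab is accepted by M1 but not by M2.
No shorter string lies in the difference, and bbab is the lexicographically first length-4 string in L(M1) \ L(M2).

bbab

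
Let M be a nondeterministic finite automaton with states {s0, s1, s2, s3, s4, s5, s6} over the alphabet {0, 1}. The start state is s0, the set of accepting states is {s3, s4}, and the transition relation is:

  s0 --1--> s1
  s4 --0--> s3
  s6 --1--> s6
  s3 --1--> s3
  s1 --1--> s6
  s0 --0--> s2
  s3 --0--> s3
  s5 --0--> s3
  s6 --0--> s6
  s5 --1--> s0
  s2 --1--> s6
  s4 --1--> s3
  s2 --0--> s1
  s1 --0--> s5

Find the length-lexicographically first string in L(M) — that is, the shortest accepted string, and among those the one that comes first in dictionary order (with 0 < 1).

100

A breadth-first search from s0 reaches an accepting state first via the path s0 → s1 → s5 → s3 on input 100.
No string of length < 3 is accepted (BFS exhausts all shorter strings without reaching an accepting state), and 100 is the lexicographically least accepting string of length 3.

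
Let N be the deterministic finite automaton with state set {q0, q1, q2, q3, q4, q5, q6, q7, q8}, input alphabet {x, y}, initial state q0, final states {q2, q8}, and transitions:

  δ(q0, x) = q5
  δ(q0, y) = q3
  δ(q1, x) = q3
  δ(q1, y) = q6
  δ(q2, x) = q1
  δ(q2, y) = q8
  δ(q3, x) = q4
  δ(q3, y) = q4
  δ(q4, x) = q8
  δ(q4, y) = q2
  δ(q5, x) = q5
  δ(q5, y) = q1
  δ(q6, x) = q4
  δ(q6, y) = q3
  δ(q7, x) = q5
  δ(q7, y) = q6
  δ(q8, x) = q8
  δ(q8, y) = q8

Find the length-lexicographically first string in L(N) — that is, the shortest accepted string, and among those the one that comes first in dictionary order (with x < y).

A breadth-first search from q0 reaches an accepting state first via the path q0 → q3 → q4 → q8 on input yxx.
No string of length < 3 is accepted (BFS exhausts all shorter strings without reaching an accepting state), and yxx is the lexicographically least accepting string of length 3.

yxx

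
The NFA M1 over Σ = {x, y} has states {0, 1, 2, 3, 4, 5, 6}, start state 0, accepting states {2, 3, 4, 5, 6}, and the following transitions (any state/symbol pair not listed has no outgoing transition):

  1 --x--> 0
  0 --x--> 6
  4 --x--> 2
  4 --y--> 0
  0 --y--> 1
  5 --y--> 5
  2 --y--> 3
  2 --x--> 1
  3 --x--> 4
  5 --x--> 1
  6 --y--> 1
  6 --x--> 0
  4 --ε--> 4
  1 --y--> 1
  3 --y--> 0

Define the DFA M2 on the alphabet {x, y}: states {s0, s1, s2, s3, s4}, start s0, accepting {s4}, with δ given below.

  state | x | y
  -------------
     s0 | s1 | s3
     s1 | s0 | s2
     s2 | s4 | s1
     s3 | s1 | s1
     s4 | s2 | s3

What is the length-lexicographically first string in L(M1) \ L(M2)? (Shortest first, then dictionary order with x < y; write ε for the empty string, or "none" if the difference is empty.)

x

The string x is accepted by M1 but not by M2.
No shorter string lies in the difference, and x is the lexicographically first length-1 string in L(M1) \ L(M2).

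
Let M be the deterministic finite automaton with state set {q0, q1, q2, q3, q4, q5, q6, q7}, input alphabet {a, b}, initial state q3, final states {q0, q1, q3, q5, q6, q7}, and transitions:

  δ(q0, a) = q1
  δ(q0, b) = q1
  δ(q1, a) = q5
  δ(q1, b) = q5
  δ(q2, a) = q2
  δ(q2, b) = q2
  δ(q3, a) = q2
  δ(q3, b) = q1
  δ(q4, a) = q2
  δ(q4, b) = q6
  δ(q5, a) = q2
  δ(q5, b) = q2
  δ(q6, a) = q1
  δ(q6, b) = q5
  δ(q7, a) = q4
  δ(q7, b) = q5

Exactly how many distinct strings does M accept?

4

The useful subgraph on states {q1, q3, q5} is acyclic, so L(M) is finite; the longest accepting path visits 3 useful states, giving maximum string length 2.
Counting accepting paths from q3 by length: 1 of length 0, 1 of length 1, 2 of length 2. Total 4.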